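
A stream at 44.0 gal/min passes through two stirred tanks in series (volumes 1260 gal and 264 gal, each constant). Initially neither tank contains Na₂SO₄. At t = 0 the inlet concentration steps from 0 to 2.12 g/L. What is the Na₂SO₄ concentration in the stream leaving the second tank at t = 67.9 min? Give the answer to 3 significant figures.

1.87 g/L

Species balance on tank i: dCᵢ/dt = (Cᵢ₋₁ − Cᵢ)/τᵢ with τᵢ = Vᵢ/Q.
τ₁ = 1260/44.0 = 28.636 min; τ₂ = 264/44.0 = 6.0000 min.
Solving the cascade with C₁(0)=C₂(0)=0 gives C₂(t) = C_in[1 − (τ₁ e^(−t/τ₁) − τ₂ e^(−t/τ₂))/(τ₁ − τ₂)].
At t = 67.9: e^(−t/τ₁) = 0.093377, e^(−t/τ₂) = 1.2168e-05.
C₂ = 2.12·[1 − (28.636·0.093377 − 6.0000·1.2168e-05)/(22.636)] = 2.12·0.88188 = 1.8696 g/L.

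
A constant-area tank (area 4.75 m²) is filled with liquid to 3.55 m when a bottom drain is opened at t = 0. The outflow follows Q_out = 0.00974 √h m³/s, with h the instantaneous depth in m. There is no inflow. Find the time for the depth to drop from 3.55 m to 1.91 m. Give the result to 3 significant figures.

490 s

With no inflow, A dh/dt = −0.00974 √h.
∫ h^(−1/2) dh = −(0.00974/A) ∫ dt, giving 2√h = 2√h₀ − (0.00974/A) t.
t = 2A(√h₀ − √h)/0.00974 = 2·4.75·(√3.55 − √1.91)/0.00974
  = 9.5000 × (1.8841 − 1.3820) / 0.00974 = 489.74 s.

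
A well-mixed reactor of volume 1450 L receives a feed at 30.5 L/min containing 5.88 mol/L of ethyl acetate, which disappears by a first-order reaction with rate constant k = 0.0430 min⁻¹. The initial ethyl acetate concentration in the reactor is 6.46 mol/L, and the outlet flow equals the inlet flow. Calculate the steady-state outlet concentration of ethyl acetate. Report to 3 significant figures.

V dC/dt = Q(C_in − C) − k V C.
Steady state (dC/dt = 0): C_ss = Q C_in/(Q + kV) = C_in/(1 + kV/Q).
C_ss = 30.5·5.88/(30.5 + 0.0430·1450) = 179.34/92.850 = 1.9315 mol/L.

1.93 mol/L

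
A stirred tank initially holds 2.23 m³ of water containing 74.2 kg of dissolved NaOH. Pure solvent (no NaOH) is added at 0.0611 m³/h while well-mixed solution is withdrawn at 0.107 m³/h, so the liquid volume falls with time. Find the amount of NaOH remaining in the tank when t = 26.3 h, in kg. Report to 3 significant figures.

Total volume: dV/dt = Q_in − Q_out = -0.045900 m³/h, so V(t) = 2.23 − 0.045900 t and V(26.3) = 1.0228 m³.
Species balance (pure solvent in): dm/dt = −Q_out · m/V(t).
Separate: dm/m = −Q_out dt/V(t) ⇒ ln(m/m₀) = −(Q_out/(Q_in−Q_out)) ln(V/V₀).
m = m₀ (V₀/V)^(Q_out/(Q_in−Q_out)) = 74.2 × (2.23/1.0228)^(-2.3312) = 12.059 kg.

12.1 kg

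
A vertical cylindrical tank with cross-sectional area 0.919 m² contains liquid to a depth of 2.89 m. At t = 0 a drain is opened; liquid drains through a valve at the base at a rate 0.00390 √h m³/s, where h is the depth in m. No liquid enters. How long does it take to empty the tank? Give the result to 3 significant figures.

801 s

A dh/dt = −Q_out = −0.00390 √h.
∫ h^(−1/2) dh = −(0.00390/A) ∫ dt, giving 2√h = 2√h₀ − (0.00390/A) t.
Set h = 0: 2√h₀ = (0.00390/A) t_empty ⇒ t_empty = 2A√h₀/0.00390.
t_empty = 2·0.919·√2.89/0.00390 = 1.8380·1.7000/0.00390 = 801.18 s.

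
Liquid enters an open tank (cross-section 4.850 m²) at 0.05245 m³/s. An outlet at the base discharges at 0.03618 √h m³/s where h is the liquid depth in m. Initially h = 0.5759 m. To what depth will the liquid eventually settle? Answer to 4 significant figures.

Level balance: A dh/dt = 0.05245 − 0.03618 √h. Setting dh/dt = 0:
Q_in = 0.03618 √h_ss ⇒ √h_ss = 0.05245/0.03618 = 1.44970.
h_ss = 1.44970² = 2.10162 m. (Since h₀ = 0.5759 m < h_ss, the level will rise toward this value.)

2.102 m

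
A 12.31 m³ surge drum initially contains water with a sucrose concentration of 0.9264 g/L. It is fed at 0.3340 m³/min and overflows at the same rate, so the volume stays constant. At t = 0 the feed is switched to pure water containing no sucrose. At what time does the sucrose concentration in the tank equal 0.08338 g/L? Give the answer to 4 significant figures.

Mass balance on the solute (V constant): V dC/dt = Q(C_in − C), so τ = V/Q = 36.8563 min.
C(t) = C_in + (C₀ − C_in) e^(−t/τ). Set C = 0.08338 and solve for t:
e^(−t/τ) = (C − C_in)/(C₀ − C_in) = (0.08338 − 0)/(0.9264 − 0) = 0.0900043
t = −τ ln(…) = 36.8563 × 2.40790 = 88.7462 min.

88.75 min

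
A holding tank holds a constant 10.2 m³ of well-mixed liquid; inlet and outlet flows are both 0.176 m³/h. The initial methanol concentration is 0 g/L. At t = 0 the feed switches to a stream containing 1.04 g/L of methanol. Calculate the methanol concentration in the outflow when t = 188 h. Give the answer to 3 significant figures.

0.999 g/L

Transient balance on the dissolved component: V dC/dt = Q(C_in − C).
So dC/dt = (C_in − C)/τ with τ = V/Q = 10.2/0.176 = 57.955 h.
C approaches C_in exponentially: C(t) = C_in + (C₀ − C_in) e^(−t/τ).
C(188) = 1.04 + (0 − 1.04)·e^(−188/57.955) = 1.04 + (-1.0400)·0.039011 = 0.99943 g/L.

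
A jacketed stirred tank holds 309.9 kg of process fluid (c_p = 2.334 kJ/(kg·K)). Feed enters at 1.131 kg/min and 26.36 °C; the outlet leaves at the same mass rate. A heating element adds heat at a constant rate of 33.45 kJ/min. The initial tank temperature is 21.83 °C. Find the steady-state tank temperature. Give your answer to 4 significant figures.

First-law balance (no shaft work): M c_p dT/dt = ṁ c_p (T_in − T) + 33.45.
At steady state dT/dt = 0 ⇒ T_ss = T_in + Q̇/(ṁ c_p) = 26.36 + 33.45/(1.131·2.334) = 39.0316 °C.

39.03 °C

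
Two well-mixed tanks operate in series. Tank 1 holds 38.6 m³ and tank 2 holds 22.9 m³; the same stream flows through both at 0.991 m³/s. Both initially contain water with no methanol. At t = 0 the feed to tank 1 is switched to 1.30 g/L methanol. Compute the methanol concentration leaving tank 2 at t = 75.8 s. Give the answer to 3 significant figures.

0.915 g/L

Time constants: τᵢ = Vᵢ/Q for each well-mixed tank.
τ₁ = 38.6/0.991 = 38.951 s; τ₂ = 22.9/0.991 = 23.108 s.
Solving the cascade with C₁(0)=C₂(0)=0 gives C₂(t) = C_in[1 − (τ₁ e^(−t/τ₁) − τ₂ e^(−t/τ₂))/(τ₁ − τ₂)].
At t = 75.8: e^(−t/τ₁) = 0.14284, e^(−t/τ₂) = 0.037619.
C₂ = 1.30·[1 − (38.951·0.14284 − 23.108·0.037619)/(15.843)] = 1.30·0.70369 = 0.91480 g/L.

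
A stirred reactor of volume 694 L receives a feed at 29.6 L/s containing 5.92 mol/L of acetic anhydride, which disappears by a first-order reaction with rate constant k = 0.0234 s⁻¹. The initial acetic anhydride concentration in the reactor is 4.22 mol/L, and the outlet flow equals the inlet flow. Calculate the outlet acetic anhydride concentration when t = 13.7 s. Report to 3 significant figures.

Accumulation = in − out − consumed: V dC/dt = Q C_in − Q C − k V C.
This is linear with rate a = Q/V + k = 0.066051 s⁻¹.
C_ss = Q C_in/(Q + kV) = 3.8227 mol/L; C(t) = C_ss + (C₀ − C_ss) e^(−a t).
C(13.7) = 3.8227 + (0.39728)·e^(−0.066051·13.7) = 3.8227 + (0.39728)·0.40458 = 3.9835 mol/L.

3.98 mol/L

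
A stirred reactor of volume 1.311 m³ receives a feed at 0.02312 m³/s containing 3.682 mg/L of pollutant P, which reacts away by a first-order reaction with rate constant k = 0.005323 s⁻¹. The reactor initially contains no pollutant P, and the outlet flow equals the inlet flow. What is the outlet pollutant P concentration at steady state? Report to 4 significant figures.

2.828 mg/L

V dC/dt = Q(C_in − C) − k V C.
At steady state: 0 = Q C_in − (Q + kV) C_ss, so C_ss = Q C_in/(Q + kV).
C_ss = 0.02312·3.682/(0.02312 + 0.005323·1.311) = 0.0851278/0.0300985 = 2.82831 mg/L.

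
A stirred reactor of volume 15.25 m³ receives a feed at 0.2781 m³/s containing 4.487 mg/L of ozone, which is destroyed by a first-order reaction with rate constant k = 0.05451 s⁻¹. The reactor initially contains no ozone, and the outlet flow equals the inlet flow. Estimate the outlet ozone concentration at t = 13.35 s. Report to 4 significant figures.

0.6989 mg/L

V dC/dt = Q(C_in − C) − k V C.
This is linear with rate a = Q/V + k = 0.0727461 s⁻¹.
C_ss = Q C_in/(Q + kV) = 1.12481 mg/L; C(t) = C_ss + (C₀ − C_ss) e^(−a t).
C(13.35) = 1.12481 + (-1.12481)·e^(−0.0727461·13.35) = 1.12481 + (-1.12481)·0.378644 = 0.698906 mg/L.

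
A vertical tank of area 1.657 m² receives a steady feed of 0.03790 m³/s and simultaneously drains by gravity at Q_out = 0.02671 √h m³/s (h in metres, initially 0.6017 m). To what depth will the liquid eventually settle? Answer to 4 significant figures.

Level balance: A dh/dt = 0.03790 − 0.02671 √h. Setting dh/dt = 0:
Q_in = 0.02671 √h_ss ⇒ √h_ss = 0.03790/0.02671 = 1.41894.
h_ss = 1.41894² = 2.01340 m. (Since h₀ = 0.6017 m < h_ss, the level will rise toward this value.)

2.013 m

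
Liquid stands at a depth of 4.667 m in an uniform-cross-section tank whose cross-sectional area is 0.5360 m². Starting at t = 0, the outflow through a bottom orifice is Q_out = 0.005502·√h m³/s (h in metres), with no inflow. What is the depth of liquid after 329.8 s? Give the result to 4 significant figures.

Unsteady balance on liquid volume: A dh/dt = −0.005502 √h.
Separate and integrate: 2(√h − √h₀) = −(0.005502/A) t.
√h = √4.667 − 0.005502·329.8/(2·0.5360) = 2.16032 − 1.69269 = 0.467638.
h = 0.467638² = 0.218685 m.

0.2187 m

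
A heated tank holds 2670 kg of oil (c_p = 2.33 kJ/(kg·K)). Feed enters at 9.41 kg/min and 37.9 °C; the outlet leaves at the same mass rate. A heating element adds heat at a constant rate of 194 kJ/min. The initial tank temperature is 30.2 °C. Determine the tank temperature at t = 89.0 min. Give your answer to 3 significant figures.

34.7 °C

Unsteady energy balance on the tank contents: M c_p dT/dt = ṁ c_p (T_in − T) + 194.
τ = M/ṁ = 283.74 min; T_ss = T_in + Q̇/(ṁ c_p) = 37.9 + 194/(9.41·2.33) = 46.748 °C.
Solution: T(t) = T_ss + (T₀ − T_ss) e^(−t/τ).
T(89.0) = 46.748 + (-16.548)·e^(−89.0/283.74) = 46.748 + (-16.548)·0.73076 = 34.655 °C.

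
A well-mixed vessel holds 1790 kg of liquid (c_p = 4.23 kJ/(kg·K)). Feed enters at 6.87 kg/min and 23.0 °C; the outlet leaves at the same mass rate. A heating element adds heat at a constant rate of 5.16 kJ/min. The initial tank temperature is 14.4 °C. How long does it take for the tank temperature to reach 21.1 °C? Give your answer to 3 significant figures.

M c_p dT/dt = ṁ c_p (T_in − T) + Q̇.
τ = M/ṁ = 260.55 min; T_ss = T_in + Q̇/(ṁ c_p) = 23.178 °C.
T(t) = T_ss + (T₀ − T_ss) e^(−t/τ). Set T = 21.1:
e^(−t/τ) = (21.1 − 23.178)/(14.4 − 23.178) = 0.23669
t = −260.55 · ln(0.23669) = 375.46 min.

375 min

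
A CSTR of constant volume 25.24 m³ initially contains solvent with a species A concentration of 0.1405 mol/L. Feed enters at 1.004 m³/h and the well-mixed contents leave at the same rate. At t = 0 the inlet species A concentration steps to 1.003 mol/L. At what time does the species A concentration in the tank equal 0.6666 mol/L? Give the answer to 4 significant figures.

23.67 h

Transient balance on the dissolved component: V dC/dt = Q(C_in − C), so τ = V/Q = 25.1394 h.
C(t) = C_in + (C₀ − C_in) e^(−t/τ). Set C = 0.6666 and solve for t:
e^(−t/τ) = (C − C_in)/(C₀ − C_in) = (0.6666 − 1.003)/(0.1405 − 1.003) = 0.390029
t = −τ ln(…) = 25.1394 × 0.941534 = 23.6696 h.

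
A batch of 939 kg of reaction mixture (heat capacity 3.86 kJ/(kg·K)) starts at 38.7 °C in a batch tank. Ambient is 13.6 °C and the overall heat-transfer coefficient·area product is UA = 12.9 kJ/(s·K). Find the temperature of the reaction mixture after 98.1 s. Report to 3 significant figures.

31.3 °C

Lumped-capacitance energy balance: M c_p dT/dt = UA(T_amb − T).
dT/dt = (T_ss − T)/τ with T_ss = T_amb = 13.600 °C, τ = M c_p/UA = 939·3.86/12.9 = 280.97 s.
T approaches T_ss exponentially: T(t) = T_ss + (T₀ − T_ss) e^(−t/τ).
T(98.1) = 13.600 + (25.100)·0.70529 = 31.303 °C.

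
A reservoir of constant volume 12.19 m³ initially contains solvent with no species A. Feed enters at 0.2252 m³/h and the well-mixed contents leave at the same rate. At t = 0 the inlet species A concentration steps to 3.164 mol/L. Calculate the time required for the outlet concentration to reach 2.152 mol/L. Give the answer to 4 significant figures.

Species balance: V dC/dt = Q(C_in − C) ⇒ τ = V/Q = 54.1297 h.
C(t) = C_in + (C₀ − C_in) e^(−t/τ). Set C = 2.152 and solve for t:
e^(−t/τ) = (C − C_in)/(C₀ − C_in) = (2.152 − 3.164)/(0 − 3.164) = 0.319848
t = −τ ln(…) = 54.1297 × 1.13991 = 61.7029 h.

61.70 h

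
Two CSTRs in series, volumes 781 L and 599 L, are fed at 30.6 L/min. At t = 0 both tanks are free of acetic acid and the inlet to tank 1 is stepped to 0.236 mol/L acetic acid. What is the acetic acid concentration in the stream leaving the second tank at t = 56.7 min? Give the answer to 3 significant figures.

Each tank obeys Vᵢ dCᵢ/dt = Q(Cᵢ₋₁ − Cᵢ), so τᵢ = Vᵢ/Q.
τ₁ = 781/30.6 = 25.523 min; τ₂ = 599/30.6 = 19.575 min.
Solving the cascade with C₁(0)=C₂(0)=0 gives C₂(t) = C_in[1 − (τ₁ e^(−t/τ₁) − τ₂ e^(−t/τ₂))/(τ₁ − τ₂)].
At t = 56.7: e^(−t/τ₁) = 0.10844, e^(−t/τ₂) = 0.055215.
C₂ = 0.236·[1 − (25.523·0.10844 − 19.575·0.055215)/(5.9477)] = 0.236·0.71637 = 0.16906 mol/L.

0.169 mol/L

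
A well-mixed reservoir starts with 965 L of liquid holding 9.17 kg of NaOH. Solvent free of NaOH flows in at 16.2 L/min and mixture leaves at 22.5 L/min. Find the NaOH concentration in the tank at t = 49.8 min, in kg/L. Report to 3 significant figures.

Let m(t) be the amount of NaOH. Volume: V(t) = V₀ + (Q_in − Q_out) t = 965 − 6.3000 t; V(49.8) = 651.26 L.
Species balance (pure solvent in): dm/dt = −Q_out · m/V(t).
dm/m = −Q_out dt/(V₀ − 6.3000 t); integrating gives ln(m/m₀) = −(Q_out/(Q_in−Q_out)) ln(V/V₀).
m = m₀ (V₀/V)^(Q_out/(Q_in−Q_out)) = 9.17 × (965/651.26)^(-3.5714) = 2.2515 kg.
C = m/V = 2.2515/651.26 = 0.0034571 kg/L.

0.00346 kg/L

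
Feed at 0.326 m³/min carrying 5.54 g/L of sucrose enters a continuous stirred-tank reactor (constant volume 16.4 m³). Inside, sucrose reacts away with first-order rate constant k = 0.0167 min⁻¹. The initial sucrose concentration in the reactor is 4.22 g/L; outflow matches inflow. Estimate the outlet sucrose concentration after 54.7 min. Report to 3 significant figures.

3.17 g/L

Species balance: V dC/dt = Q C_in − Q C − k V C.
This is linear with rate a = Q/V + k = 0.036578 min⁻¹.
C_ss = Q C_in/(Q + kV) = 3.0107 g/L; C(t) = C_ss + (C₀ − C_ss) e^(−a t).
C(54.7) = 3.0107 + (1.2093)·e^(−0.036578·54.7) = 3.0107 + (1.2093)·0.13522 = 3.1742 g/L.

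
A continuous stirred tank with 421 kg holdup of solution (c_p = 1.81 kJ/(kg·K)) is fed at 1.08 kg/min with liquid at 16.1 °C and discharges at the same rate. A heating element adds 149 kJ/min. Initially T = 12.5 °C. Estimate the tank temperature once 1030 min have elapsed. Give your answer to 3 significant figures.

86.6 °C

First-law balance (no shaft work): M c_p dT/dt = ṁ c_p (T_in − T) + 149.
τ = M/ṁ = 389.81 min; T_ss = T_in + Q̇/(ṁ c_p) = 16.1 + 149/(1.08·1.81) = 92.323 °C.
Solution: T(t) = T_ss + (T₀ − T_ss) e^(−t/τ).
T(1030) = 92.323 + (-79.823)·e^(−1030/389.81) = 92.323 + (-79.823)·0.071199 = 86.639 °C.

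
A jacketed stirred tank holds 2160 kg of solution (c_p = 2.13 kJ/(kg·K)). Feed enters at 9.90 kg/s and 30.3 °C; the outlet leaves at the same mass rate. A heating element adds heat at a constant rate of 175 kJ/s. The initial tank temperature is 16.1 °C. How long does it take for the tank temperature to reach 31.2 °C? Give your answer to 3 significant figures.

243 s

M c_p dT/dt = ṁ c_p (T_in − T) + Q̇.
τ = M/ṁ = 218.18 s; T_ss = T_in + Q̇/(ṁ c_p) = 38.599 °C.
T(t) = T_ss + (T₀ − T_ss) e^(−t/τ). Set T = 31.2:
e^(−t/τ) = (31.2 − 38.599)/(16.1 − 38.599) = 0.32886
t = −218.18 · ln(0.32886) = 242.65 s.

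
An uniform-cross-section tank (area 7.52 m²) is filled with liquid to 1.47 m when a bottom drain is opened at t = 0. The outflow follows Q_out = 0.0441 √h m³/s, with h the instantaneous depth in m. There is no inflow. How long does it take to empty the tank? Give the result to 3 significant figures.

Volume balance on the tank: A dh/dt = −0.0441 √h.
Separate and integrate: 2(√h − √h₀) = −(0.0441/A) t.
Set h = 0: 2√h₀ = (0.0441/A) t_empty ⇒ t_empty = 2A√h₀/0.0441.
t_empty = 2·7.52·√1.47/0.0441 = 15.040·1.2124/0.0441 = 413.49 s.

413 s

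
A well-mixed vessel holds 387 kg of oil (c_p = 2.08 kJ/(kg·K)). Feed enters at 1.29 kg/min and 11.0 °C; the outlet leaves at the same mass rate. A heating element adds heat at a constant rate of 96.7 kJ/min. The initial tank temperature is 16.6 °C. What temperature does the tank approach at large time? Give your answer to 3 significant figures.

Unsteady energy balance on the tank contents: M c_p dT/dt = ṁ c_p (T_in − T) + 96.7.
At steady state dT/dt = 0 ⇒ T_ss = T_in + Q̇/(ṁ c_p) = 11.0 + 96.7/(1.29·2.08) = 47.039 °C.

47.0 °C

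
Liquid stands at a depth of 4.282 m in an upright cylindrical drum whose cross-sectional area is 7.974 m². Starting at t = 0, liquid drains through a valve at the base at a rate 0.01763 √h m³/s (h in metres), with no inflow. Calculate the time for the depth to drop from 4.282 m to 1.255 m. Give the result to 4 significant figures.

A dh/dt = −Q_out = −0.01763 √h.
Separate and integrate: 2(√h − √h₀) = −(0.01763/A) t.
t = 2A(√h₀ − √h)/0.01763 = 2·7.974·(√4.282 − √1.255)/0.01763
  = 15.9480 × (2.06930 − 1.12027) / 0.01763 = 858.489 s.

858.5 s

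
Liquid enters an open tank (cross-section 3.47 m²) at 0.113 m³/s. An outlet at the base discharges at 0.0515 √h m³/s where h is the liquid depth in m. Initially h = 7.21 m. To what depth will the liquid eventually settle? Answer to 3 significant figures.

4.81 m

A dh/dt = Q_in − 0.0515 √h. Steady state requires inflow = outflow:
Q_in = 0.0515 √h_ss ⇒ √h_ss = 0.113/0.0515 = 2.1942.
h_ss = 2.1942² = 4.8144 m. (Since h₀ = 7.21 m > h_ss, the level will fall toward this value.)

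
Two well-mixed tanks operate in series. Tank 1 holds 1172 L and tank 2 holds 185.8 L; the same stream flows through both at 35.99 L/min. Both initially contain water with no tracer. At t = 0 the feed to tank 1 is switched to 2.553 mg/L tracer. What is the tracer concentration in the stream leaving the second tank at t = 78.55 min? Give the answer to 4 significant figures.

2.281 mg/L

Each tank obeys Vᵢ dCᵢ/dt = Q(Cᵢ₋₁ − Cᵢ), so τᵢ = Vᵢ/Q.
τ₁ = 1172/35.99 = 32.5646 min; τ₂ = 185.8/35.99 = 5.16255 min.
Solving the cascade with C₁(0)=C₂(0)=0 gives C₂(t) = C_in[1 − (τ₁ e^(−t/τ₁) − τ₂ e^(−t/τ₂))/(τ₁ − τ₂)].
At t = 78.55: e^(−t/τ₁) = 0.0896243, e^(−t/τ₂) = 2.46633e-07.
C₂ = 2.553·[1 − (32.5646·0.0896243 − 5.16255·2.46633e-07)/(27.4021)] = 2.553·0.893490 = 2.28108 mg/L.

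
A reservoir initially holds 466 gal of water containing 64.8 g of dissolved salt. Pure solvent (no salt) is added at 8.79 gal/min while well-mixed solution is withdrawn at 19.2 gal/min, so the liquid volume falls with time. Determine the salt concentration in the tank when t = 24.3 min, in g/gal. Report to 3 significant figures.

Let m(t) be the amount of salt. Volume: V(t) = V₀ + (Q_in − Q_out) t = 466 − 10.410 t; V(24.3) = 213.04 gal.
Species balance (pure solvent in): dm/dt = −Q_out · m/V(t).
Separate: dm/m = −Q_out dt/V(t) ⇒ ln(m/m₀) = −(Q_out/(Q_in−Q_out)) ln(V/V₀).
m = m₀ (V₀/V)^(Q_out/(Q_in−Q_out)) = 64.8 × (466/213.04)^(-1.8444) = 15.297 g.
C = m/V = 15.297/213.04 = 0.071806 g/gal.

0.0718 g/gal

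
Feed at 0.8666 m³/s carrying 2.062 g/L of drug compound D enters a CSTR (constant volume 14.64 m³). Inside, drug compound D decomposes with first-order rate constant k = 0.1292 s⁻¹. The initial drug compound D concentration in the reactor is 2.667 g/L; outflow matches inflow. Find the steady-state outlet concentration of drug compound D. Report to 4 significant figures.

Accumulation = in − out − consumed: V dC/dt = Q C_in − Q C − k V C.
Steady state (dC/dt = 0): C_ss = Q C_in/(Q + kV) = C_in/(1 + kV/Q).
C_ss = 0.8666·2.062/(0.8666 + 0.1292·14.64) = 1.78693/2.75809 = 0.647887 g/L.

0.6479 g/L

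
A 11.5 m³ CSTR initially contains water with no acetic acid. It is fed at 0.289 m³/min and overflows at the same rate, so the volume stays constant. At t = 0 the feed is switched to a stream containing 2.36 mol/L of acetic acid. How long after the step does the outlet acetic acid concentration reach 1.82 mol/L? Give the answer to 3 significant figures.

58.7 min

Species balance: V dC/dt = Q(C_in − C) ⇒ τ = V/Q = 39.792 min.
C(t) = C_in + (C₀ − C_in) e^(−t/τ). Set C = 1.82 and solve for t:
e^(−t/τ) = (C − C_in)/(C₀ − C_in) = (1.82 − 2.36)/(0 − 2.36) = 0.22881
t = −τ ln(…) = 39.792 × 1.4748 = 58.688 min.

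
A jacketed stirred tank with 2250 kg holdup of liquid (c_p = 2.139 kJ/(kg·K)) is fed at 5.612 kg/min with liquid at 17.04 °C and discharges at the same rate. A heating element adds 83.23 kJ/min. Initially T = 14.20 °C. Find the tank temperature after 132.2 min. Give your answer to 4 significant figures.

16.95 °C

M c_p dT/dt = ṁ c_p (T_in − T) + Q̇.
Rearrange: dT/dt = (T_ss − T)/τ with τ = M/ṁ = 400.927 min and T_ss = T_in + Q̇/(ṁ c_p) = 23.9735 °C.
Solution: T(t) = T_ss + (T₀ − T_ss) e^(−t/τ).
T(132.2) = 23.9735 + (-9.77348)·e^(−132.2/400.927) = 23.9735 + (-9.77348)·0.719113 = 16.9452 °C.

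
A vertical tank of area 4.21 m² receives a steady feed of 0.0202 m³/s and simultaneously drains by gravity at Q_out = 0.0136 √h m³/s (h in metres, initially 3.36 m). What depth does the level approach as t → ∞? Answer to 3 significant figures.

2.21 m

Level balance: A dh/dt = 0.0202 − 0.0136 √h. Setting dh/dt = 0:
Q_in = 0.0136 √h_ss ⇒ √h_ss = 0.0202/0.0136 = 1.4853.
h_ss = 1.4853² = 2.2061 m. (Since h₀ = 3.36 m > h_ss, the level will fall toward this value.)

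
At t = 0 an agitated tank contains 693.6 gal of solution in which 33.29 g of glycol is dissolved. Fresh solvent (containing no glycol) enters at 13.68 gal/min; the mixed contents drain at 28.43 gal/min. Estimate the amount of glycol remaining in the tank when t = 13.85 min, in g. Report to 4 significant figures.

Total volume: dV/dt = Q_in − Q_out = -14.7500 gal/min, so V(t) = 693.6 − 14.7500 t and V(13.85) = 489.312 gal.
Species balance (pure solvent in): dm/dt = −Q_out · m/V(t).
dm/m = −Q_out dt/(V₀ − 14.7500 t); integrating gives ln(m/m₀) = −(Q_out/(Q_in−Q_out)) ln(V/V₀).
m = m₀ (V₀/V)^(Q_out/(Q_in−Q_out)) = 33.29 × (693.6/489.312)^(-1.92746) = 16.9926 g.

16.99 g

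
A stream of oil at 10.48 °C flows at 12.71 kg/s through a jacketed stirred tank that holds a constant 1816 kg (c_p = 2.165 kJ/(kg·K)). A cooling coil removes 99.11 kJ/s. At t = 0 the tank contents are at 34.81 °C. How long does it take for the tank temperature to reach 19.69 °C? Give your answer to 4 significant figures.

Heat balance on the well-mixed liquid: M c_p dT/dt = ṁ c_p (T_in − T) − 99.11.
τ = M/ṁ = 142.880 s; T_ss = T_in − Q̇/(ṁ c_p) = 6.87825 °C.
T(t) = T_ss + (T₀ − T_ss) e^(−t/τ). Set T = 19.69:
e^(−t/τ) = (19.69 − 6.87825)/(34.81 − 6.87825) = 0.458681
t = −142.880 · ln(0.458681) = 111.361 s.

111.4 s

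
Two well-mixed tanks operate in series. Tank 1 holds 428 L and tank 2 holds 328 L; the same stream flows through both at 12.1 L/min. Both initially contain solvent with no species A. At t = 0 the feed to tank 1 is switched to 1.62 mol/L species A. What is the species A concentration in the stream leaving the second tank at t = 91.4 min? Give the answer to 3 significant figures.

1.28 mol/L

Time constants: τᵢ = Vᵢ/Q for each well-mixed tank.
τ₁ = 428/12.1 = 35.372 min; τ₂ = 328/12.1 = 27.107 min.
Tank 1: C₁ = C_in(1 − e^(−t/τ₁)). Tank 2 (τ₁ ≠ τ₂): C₂ = C_in[1 − (τ₁ e^(−t/τ₁) − τ₂ e^(−t/τ₂))/(τ₁ − τ₂)].
At t = 91.4: e^(−t/τ₁) = 0.075474, e^(−t/τ₂) = 0.034329.
C₂ = 1.62·[1 − (35.372·0.075474 − 27.107·0.034329)/(8.2645)] = 1.62·0.78957 = 1.2791 mol/L.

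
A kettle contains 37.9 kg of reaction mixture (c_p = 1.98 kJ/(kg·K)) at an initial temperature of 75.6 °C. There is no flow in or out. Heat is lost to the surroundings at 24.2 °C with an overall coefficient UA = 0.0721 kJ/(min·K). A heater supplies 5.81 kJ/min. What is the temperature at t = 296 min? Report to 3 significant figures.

82.8 °C

Lumped-capacitance energy balance: M c_p dT/dt = UA(T_amb − T) + Q̇.
dT/dt = (T_ss − T)/τ with T_ss = T_amb + Q̇/UA = 24.2 + 5.81/0.0721 = 104.78 °C, τ = M c_p/UA = 37.9·1.98/0.0721 = 1040.8 min.
T approaches T_ss exponentially: T(t) = T_ss + (T₀ − T_ss) e^(−t/τ).
T(296) = 104.78 + (-29.183)·0.75247 = 82.824 °C.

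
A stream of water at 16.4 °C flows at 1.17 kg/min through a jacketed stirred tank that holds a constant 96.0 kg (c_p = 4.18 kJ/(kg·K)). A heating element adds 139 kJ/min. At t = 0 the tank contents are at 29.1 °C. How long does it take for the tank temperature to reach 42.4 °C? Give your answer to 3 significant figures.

153 min

Energy balance: M c_p dT/dt = ṁ c_p (T_in − T) + 139.
τ = M/ṁ = 82.051 min; T_ss = T_in + Q̇/(ṁ c_p) = 44.822 °C.
T(t) = T_ss + (T₀ − T_ss) e^(−t/τ). Set T = 42.4:
e^(−t/τ) = (42.4 − 44.822)/(29.1 − 44.822) = 0.15404
t = −82.051 · ln(0.15404) = 153.48 min.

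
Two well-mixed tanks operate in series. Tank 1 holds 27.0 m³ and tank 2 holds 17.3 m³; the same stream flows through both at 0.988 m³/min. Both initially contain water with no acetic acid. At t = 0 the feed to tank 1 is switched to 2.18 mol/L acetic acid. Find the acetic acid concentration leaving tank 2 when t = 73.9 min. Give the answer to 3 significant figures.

1.83 mol/L

Species balance on tank i: dCᵢ/dt = (Cᵢ₋₁ − Cᵢ)/τᵢ with τᵢ = Vᵢ/Q.
τ₁ = 27.0/0.988 = 27.328 min; τ₂ = 17.3/0.988 = 17.510 min.
Tank 1: C₁ = C_in(1 − e^(−t/τ₁)). Tank 2 (τ₁ ≠ τ₂): C₂ = C_in[1 − (τ₁ e^(−t/τ₁) − τ₂ e^(−t/τ₂))/(τ₁ − τ₂)].
At t = 73.9: e^(−t/τ₁) = 0.066924, e^(−t/τ₂) = 0.014693.
C₂ = 2.18·[1 − (27.328·0.066924 − 17.510·0.014693)/(9.8178)] = 2.18·0.83992 = 1.8310 mol/L.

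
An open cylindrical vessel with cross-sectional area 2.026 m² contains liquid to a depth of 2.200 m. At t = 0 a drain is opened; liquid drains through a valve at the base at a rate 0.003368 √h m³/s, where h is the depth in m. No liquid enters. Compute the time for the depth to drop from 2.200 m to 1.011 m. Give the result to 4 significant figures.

With no inflow, A dh/dt = −0.003368 √h.
∫ h^(−1/2) dh = −(0.003368/A) ∫ dt, giving 2√h = 2√h₀ − (0.003368/A) t.
t = 2A(√h₀ − √h)/0.003368 = 2·2.026·(√2.200 − √1.011)/0.003368
  = 4.05200 × (1.48324 − 1.00548) / 0.003368 = 574.781 s.

574.8 s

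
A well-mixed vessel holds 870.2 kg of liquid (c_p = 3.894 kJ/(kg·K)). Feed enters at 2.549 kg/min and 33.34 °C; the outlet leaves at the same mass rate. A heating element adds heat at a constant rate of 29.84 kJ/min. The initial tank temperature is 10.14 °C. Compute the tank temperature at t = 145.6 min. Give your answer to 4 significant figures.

19.24 °C

Energy balance: M c_p dT/dt = ṁ c_p (T_in − T) + 29.84.
Rearrange: dT/dt = (T_ss − T)/τ with τ = M/ṁ = 341.389 min and T_ss = T_in + Q̇/(ṁ c_p) = 36.3463 °C.
Solution: T(t) = T_ss + (T₀ − T_ss) e^(−t/τ).
T(145.6) = 36.3463 + (-26.2063)·e^(−145.6/341.389) = 36.3463 + (-26.2063)·0.652794 = 19.2390 °C.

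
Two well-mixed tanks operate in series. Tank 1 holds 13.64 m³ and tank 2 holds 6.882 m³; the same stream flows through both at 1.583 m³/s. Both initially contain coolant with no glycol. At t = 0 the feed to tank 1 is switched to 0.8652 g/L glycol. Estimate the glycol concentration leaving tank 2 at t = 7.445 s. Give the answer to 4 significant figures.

0.2882 g/L

Time constants: τᵢ = Vᵢ/Q for each well-mixed tank.
τ₁ = 13.64/1.583 = 8.61655 s; τ₂ = 6.882/1.583 = 4.34744 s.
Tank 1: C₁ = C_in(1 − e^(−t/τ₁)). Tank 2 (τ₁ ≠ τ₂): C₂ = C_in[1 − (τ₁ e^(−t/τ₁) − τ₂ e^(−t/τ₂))/(τ₁ − τ₂)].
At t = 7.445: e^(−t/τ₁) = 0.421458, e^(−t/τ₂) = 0.180414.
C₂ = 0.8652·[1 − (8.61655·0.421458 − 4.34744·0.180414)/(4.26911)] = 0.8652·0.333075 = 0.288176 g/L.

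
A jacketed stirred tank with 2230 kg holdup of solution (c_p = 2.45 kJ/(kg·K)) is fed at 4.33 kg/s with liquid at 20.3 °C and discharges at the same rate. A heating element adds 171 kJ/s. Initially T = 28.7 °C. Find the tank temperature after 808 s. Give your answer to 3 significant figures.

M c_p dT/dt = ṁ c_p (T_in − T) + Q̇.
τ = M/ṁ = 515.01 s; T_ss = T_in + Q̇/(ṁ c_p) = 20.3 + 171/(4.33·2.45) = 36.419 °C.
Solution: T(t) = T_ss + (T₀ − T_ss) e^(−t/τ).
T(808) = 36.419 + (-7.7191)·e^(−808/515.01) = 36.419 + (-7.7191)·0.20827 = 34.811 °C.

34.8 °C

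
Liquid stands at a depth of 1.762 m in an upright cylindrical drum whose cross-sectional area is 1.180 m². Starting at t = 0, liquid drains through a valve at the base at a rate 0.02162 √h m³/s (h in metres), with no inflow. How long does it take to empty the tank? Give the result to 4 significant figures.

With no inflow, A dh/dt = −0.02162 √h.
This is separable: 2 d(√h)/dt = −0.02162/A, so √h = √h₀ − (0.02162/(2A)) t.
Tank is empty when √h = 0: t_empty = 2A√h₀/0.02162.
t_empty = 2·1.180·√1.762/0.02162 = 2.36000·1.32740/0.02162 = 144.897 s.

144.9 s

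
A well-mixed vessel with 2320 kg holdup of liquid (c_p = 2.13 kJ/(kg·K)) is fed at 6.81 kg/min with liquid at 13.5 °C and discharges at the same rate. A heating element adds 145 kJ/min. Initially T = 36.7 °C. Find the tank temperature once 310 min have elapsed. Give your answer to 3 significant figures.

M c_p dT/dt = ṁ c_p (T_in − T) + Q̇.
Rearrange: dT/dt = (T_ss − T)/τ with τ = M/ṁ = 340.68 min and T_ss = T_in + Q̇/(ṁ c_p) = 23.496 °C.
Integrating: T(t) = T_ss + (T₀ − T_ss) e^(−t/τ).
T(310) = 23.496 + (13.204)·e^(−310/340.68) = 23.496 + (13.204)·0.40254 = 28.811 °C.

28.8 °C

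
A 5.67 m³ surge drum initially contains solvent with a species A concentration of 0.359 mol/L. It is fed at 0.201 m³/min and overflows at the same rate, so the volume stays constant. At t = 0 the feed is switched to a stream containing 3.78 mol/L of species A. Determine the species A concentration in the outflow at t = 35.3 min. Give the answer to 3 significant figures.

Unsteady species balance (constant V, well mixed): V dC/dt = Q(C_in − C).
Time constant τ = V/Q = 5.67/0.201 = 28.209 min.
Integrating: C(t) = C_in + (C₀ − C_in) e^(−t/τ).
C(35.3) = 3.78 + (0.359 − 3.78)·e^(−35.3/28.209) = 3.78 + (-3.4210)·0.28611 = 2.8012 mol/L.

2.80 mol/L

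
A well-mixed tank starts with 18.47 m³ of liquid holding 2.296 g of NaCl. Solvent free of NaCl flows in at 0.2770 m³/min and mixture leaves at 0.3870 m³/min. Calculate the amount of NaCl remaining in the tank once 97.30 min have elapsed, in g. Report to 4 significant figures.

0.1090 g

Let m(t) be the amount of NaCl. Volume: V(t) = V₀ + (Q_in − Q_out) t = 18.47 − 0.110000 t; V(97.30) = 7.76700 m³.
Species balance (pure solvent in): dm/dt = −Q_out · m/V(t).
dm/m = −Q_out dt/(V₀ − 0.110000 t); integrating gives ln(m/m₀) = −(Q_out/(Q_in−Q_out)) ln(V/V₀).
m = m₀ (V₀/V)^(Q_out/(Q_in−Q_out)) = 2.296 × (18.47/7.76700)^(-3.51818) = 0.108989 g.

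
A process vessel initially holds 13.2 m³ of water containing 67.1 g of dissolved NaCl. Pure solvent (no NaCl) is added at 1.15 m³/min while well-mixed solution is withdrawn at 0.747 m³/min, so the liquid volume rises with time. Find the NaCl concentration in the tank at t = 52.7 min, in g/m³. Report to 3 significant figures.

Total volume: dV/dt = Q_in − Q_out = 0.40300 m³/min, so V(t) = 13.2 + 0.40300 t and V(52.7) = 34.438 m³.
Solute balance: dm/dt = 0 − Q_out C = −Q_out m/V(t).
Separate: dm/m = −Q_out dt/V(t) ⇒ ln(m/m₀) = −(Q_out/(Q_in−Q_out)) ln(V/V₀).
m = m₀ (V₀/V)^(Q_out/(Q_in−Q_out)) = 67.1 × (13.2/34.438)^(1.8536) = 11.344 g.
C = m/V = 11.344/34.438 = 0.32940 g/m³.

0.329 g/m³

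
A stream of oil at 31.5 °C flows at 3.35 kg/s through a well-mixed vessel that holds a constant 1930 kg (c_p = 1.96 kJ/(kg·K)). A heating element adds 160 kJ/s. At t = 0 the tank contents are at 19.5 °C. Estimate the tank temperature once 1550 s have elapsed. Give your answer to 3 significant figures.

M c_p dT/dt = ṁ c_p (T_in − T) + Q̇.
τ = M/ṁ = 576.12 s; T_ss = T_in + Q̇/(ṁ c_p) = 31.5 + 160/(3.35·1.96) = 55.868 °C.
Integrating: T(t) = T_ss + (T₀ − T_ss) e^(−t/τ).
T(1550) = 55.868 + (-36.368)·e^(−1550/576.12) = 55.868 + (-36.368)·0.067853 = 53.400 °C.

53.4 °C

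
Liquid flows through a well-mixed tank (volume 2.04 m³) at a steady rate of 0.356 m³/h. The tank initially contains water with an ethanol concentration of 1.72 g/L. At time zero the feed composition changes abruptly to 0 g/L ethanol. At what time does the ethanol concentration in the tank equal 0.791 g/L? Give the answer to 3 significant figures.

4.45 h

Mass balance on the solute (V constant): V dC/dt = Q(C_in − C), so τ = V/Q = 5.7303 h.
C(t) = C_in + (C₀ − C_in) e^(−t/τ). Set C = 0.791 and solve for t:
e^(−t/τ) = (C − C_in)/(C₀ − C_in) = (0.791 − 0)/(1.72 − 0) = 0.45988
t = −τ ln(…) = 5.7303 × 0.77678 = 4.4512 h.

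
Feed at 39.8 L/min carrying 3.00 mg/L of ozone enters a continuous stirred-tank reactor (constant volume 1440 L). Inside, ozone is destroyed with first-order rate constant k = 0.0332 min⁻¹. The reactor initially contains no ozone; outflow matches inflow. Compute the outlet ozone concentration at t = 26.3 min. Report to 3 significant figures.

1.09 mg/L

V dC/dt = Q(C_in − C) − k V C.
This is linear with rate a = Q/V + k = 0.060839 min⁻¹.
C_ss = Q C_in/(Q + kV) = 1.3629 mg/L; C(t) = C_ss + (C₀ − C_ss) e^(−a t).
C(26.3) = 1.3629 + (-1.3629)·e^(−0.060839·26.3) = 1.3629 + (-1.3629)·0.20188 = 1.0877 mg/L.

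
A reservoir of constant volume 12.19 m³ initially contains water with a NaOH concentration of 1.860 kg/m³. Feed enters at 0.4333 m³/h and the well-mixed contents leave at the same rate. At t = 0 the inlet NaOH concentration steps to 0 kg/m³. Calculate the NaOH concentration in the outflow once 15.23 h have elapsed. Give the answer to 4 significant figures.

Transient balance on the dissolved component: V dC/dt = Q(C_in − C).
So dC/dt = (C_in − C)/τ with τ = V/Q = 12.19/0.4333 = 28.1329 h.
This is linear first-order; C(t) = C_in + (C₀ − C_in) e^(−t/τ).
C(15.23) = 0 + (1.860 − 0)·e^(−15.23/28.1329) = 0 + (1.86000)·0.581957 = 1.08244 kg/m³.

1.082 kg/m³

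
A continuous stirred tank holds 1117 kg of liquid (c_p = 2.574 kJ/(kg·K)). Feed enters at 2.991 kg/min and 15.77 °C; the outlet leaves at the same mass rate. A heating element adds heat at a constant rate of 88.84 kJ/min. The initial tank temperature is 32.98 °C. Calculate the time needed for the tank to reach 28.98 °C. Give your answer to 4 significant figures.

Energy balance: M c_p dT/dt = ṁ c_p (T_in − T) + 88.84.
τ = M/ṁ = 373.454 min; T_ss = T_in + Q̇/(ṁ c_p) = 27.3094 °C.
T(t) = T_ss + (T₀ − T_ss) e^(−t/τ). Set T = 28.98:
e^(−t/τ) = (28.98 − 27.3094)/(32.98 − 27.3094) = 0.294606
t = −373.454 · ln(0.294606) = 456.404 min.

456.4 min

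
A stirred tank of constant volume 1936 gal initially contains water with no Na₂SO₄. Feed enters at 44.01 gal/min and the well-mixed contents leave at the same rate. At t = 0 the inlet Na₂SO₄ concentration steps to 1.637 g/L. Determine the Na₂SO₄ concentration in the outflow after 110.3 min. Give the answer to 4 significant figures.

Species balance on the tank: V dC/dt = Q(C_in − C).
Rewrite as dC/dt + C/τ = C_in/τ, τ = V/Q = 43.9900 min.
This is linear first-order; C(t) = C_in + (C₀ − C_in) e^(−t/τ).
C(110.3) = 1.637 + (0 − 1.637)·e^(−110.3/43.9900) = 1.637 + (-1.63700)·0.0814808 = 1.50362 g/L.

1.504 g/L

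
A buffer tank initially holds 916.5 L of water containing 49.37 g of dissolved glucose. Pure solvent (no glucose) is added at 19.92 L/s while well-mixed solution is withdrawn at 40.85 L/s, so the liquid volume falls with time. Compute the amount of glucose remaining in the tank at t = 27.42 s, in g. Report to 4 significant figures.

Total volume: dV/dt = Q_in − Q_out = -20.9300 L/s, so V(t) = 916.5 − 20.9300 t and V(27.42) = 342.599 L.
Solute balance: dm/dt = 0 − Q_out C = −Q_out m/V(t).
dm/m = −Q_out dt/(V₀ − 20.9300 t); integrating gives ln(m/m₀) = −(Q_out/(Q_in−Q_out)) ln(V/V₀).
m = m₀ (V₀/V)^(Q_out/(Q_in−Q_out)) = 49.37 × (916.5/342.599)^(-1.95174) = 7.23425 g.

7.234 g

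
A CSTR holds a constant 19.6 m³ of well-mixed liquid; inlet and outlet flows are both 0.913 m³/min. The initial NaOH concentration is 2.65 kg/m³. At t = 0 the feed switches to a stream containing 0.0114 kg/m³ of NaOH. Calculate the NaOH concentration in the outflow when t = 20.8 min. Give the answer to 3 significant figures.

Mass balance on the solute (V constant): V dC/dt = Q(C_in − C).
Rewrite as dC/dt + C/τ = C_in/τ, τ = V/Q = 21.468 min.
Solution: C(t) = C_in + (C₀ − C_in) e^(−t/τ).
C(20.8) = 0.0114 + (2.65 − 0.0114)·e^(−20.8/21.468) = 0.0114 + (2.6386)·0.37950 = 1.0128 kg/m³.

1.01 kg/m³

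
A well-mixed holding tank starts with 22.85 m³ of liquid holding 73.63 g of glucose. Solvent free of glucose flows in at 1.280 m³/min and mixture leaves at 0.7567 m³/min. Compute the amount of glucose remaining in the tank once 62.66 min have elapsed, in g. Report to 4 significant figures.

Total volume: dV/dt = Q_in − Q_out = 0.523300 m³/min, so V(t) = 22.85 + 0.523300 t and V(62.66) = 55.6400 m³.
No glucose enters, so dm/dt = −Q_out · (m/V).
dm/m = −Q_out dt/(V₀ + 0.523300 t); integrating gives ln(m/m₀) = −(Q_out/(Q_in−Q_out)) ln(V/V₀).
m = m₀ (V₀/V)^(Q_out/(Q_in−Q_out)) = 73.63 × (22.85/55.6400)^(1.44602) = 20.3315 g.

20.33 g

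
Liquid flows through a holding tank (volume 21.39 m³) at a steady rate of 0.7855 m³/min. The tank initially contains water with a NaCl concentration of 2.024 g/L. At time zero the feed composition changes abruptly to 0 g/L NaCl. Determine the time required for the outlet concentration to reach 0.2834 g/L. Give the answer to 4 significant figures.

Species balance: V dC/dt = Q(C_in − C) ⇒ τ = V/Q = 27.2311 min.
C(t) = C_in + (C₀ − C_in) e^(−t/τ). Set C = 0.2834 and solve for t:
e^(−t/τ) = (C − C_in)/(C₀ − C_in) = (0.2834 − 0)/(2.024 − 0) = 0.140020
t = −τ ln(…) = 27.2311 × 1.96597 = 53.5355 min.

53.54 min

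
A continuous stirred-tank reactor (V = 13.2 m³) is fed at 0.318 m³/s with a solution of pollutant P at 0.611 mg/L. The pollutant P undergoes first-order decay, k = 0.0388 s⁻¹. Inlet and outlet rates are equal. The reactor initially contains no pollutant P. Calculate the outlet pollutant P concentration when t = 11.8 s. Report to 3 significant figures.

0.123 mg/L

V dC/dt = Q(C_in − C) − k V C.
dC/dt = (Q/V) C_in − (Q/V + k) C; effective rate a = Q/V + k = 0.024091 + 0.0388 = 0.062891 s⁻¹.
C_ss = Q C_in/(Q + kV) = 0.23405 mg/L; C(t) = C_ss + (C₀ − C_ss) e^(−a t).
C(11.8) = 0.23405 + (-0.23405)·e^(−0.062891·11.8) = 0.23405 + (-0.23405)·0.47611 = 0.12262 mg/L.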